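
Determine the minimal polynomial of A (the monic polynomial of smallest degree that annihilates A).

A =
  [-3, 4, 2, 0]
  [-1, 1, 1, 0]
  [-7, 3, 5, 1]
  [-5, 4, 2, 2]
x^4 - 5*x^3 + 6*x^2 + 4*x - 8

The characteristic polynomial is χ_A(x) = (x - 2)^3*(x + 1), so the eigenvalues are known. The minimal polynomial is
  m_A(x) = Π_λ (x − λ)^{k_λ}
where k_λ is the size of the *largest* Jordan block for λ (equivalently, the smallest k with (A − λI)^k v = 0 for every generalised eigenvector v of λ).

  λ = -1: largest Jordan block has size 1, contributing (x + 1)
  λ = 2: largest Jordan block has size 3, contributing (x − 2)^3

So m_A(x) = (x - 2)^3*(x + 1) = x^4 - 5*x^3 + 6*x^2 + 4*x - 8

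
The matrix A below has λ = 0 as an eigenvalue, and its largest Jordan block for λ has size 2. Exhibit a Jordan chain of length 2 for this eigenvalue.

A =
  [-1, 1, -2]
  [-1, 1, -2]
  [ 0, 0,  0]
A Jordan chain for λ = 0 of length 2:
v_1 = (-1, -1, 0)ᵀ
v_2 = (1, 0, 0)ᵀ

Let N = A − (0)·I. We want v_2 with N^2 v_2 = 0 but N^1 v_2 ≠ 0; then v_{j-1} := N · v_j for j = 2, …, 2.

Pick v_2 = (1, 0, 0)ᵀ.
Then v_1 = N · v_2 = (-1, -1, 0)ᵀ.

Sanity check: (A − (0)·I) v_1 = (0, 0, 0)ᵀ = 0. ✓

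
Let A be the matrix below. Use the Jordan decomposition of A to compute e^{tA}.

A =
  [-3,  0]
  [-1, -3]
e^{tA} =
  [exp(-3*t), 0]
  [-t*exp(-3*t), exp(-3*t)]

Strategy: write A = P · J · P⁻¹ where J is a Jordan canonical form, so e^{tA} = P · e^{tJ} · P⁻¹, and e^{tJ} can be computed block-by-block.

A has Jordan form
J =
  [-3,  1]
  [ 0, -3]
(up to reordering of blocks).

Per-block formulas:
  For a 2×2 Jordan block J_2(-3): exp(t · J_2(-3)) = e^(-3t)·(I + t·N), where N is the 2×2 nilpotent shift.

After assembling e^{tJ} and conjugating by P, we get:

e^{tA} =
  [exp(-3*t), 0]
  [-t*exp(-3*t), exp(-3*t)]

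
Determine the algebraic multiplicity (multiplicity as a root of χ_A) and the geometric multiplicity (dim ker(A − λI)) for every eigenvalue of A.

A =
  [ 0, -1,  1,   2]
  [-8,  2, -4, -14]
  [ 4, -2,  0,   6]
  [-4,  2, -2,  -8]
λ = -2: alg = 3, geom = 2; λ = 0: alg = 1, geom = 1

Step 1 — factor the characteristic polynomial to read off the algebraic multiplicities:
  χ_A(x) = x*(x + 2)^3

Step 2 — compute geometric multiplicities via the rank-nullity identity g(λ) = n − rank(A − λI):
  rank(A − (-2)·I) = 2, so dim ker(A − (-2)·I) = n − 2 = 2
  rank(A − (0)·I) = 3, so dim ker(A − (0)·I) = n − 3 = 1

Summary:
  λ = -2: algebraic multiplicity = 3, geometric multiplicity = 2
  λ = 0: algebraic multiplicity = 1, geometric multiplicity = 1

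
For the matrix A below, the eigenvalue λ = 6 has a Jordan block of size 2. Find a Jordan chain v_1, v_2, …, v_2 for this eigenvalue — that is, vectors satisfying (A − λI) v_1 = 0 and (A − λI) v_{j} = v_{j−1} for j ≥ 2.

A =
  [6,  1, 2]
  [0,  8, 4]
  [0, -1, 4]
A Jordan chain for λ = 6 of length 2:
v_1 = (1, 2, -1)ᵀ
v_2 = (0, 1, 0)ᵀ

Let N = A − (6)·I. We want v_2 with N^2 v_2 = 0 but N^1 v_2 ≠ 0; then v_{j-1} := N · v_j for j = 2, …, 2.

Pick v_2 = (0, 1, 0)ᵀ.
Then v_1 = N · v_2 = (1, 2, -1)ᵀ.

Sanity check: (A − (6)·I) v_1 = (0, 0, 0)ᵀ = 0. ✓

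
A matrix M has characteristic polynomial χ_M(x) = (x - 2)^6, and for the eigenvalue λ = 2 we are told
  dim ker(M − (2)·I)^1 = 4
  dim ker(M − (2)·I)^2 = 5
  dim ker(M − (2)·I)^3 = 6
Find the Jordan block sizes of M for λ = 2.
Block sizes for λ = 2: [3, 1, 1, 1]

From the dimensions of kernels of powers, the number of Jordan blocks of size at least j is d_j − d_{j−1} where d_j = dim ker(N^j) (with d_0 = 0). Computing the differences gives [4, 1, 1].
The number of blocks of size exactly k is (#blocks of size ≥ k) − (#blocks of size ≥ k + 1), so the partition is: 3 block(s) of size 1, 1 block(s) of size 3.
In nonincreasing order the block sizes are [3, 1, 1, 1].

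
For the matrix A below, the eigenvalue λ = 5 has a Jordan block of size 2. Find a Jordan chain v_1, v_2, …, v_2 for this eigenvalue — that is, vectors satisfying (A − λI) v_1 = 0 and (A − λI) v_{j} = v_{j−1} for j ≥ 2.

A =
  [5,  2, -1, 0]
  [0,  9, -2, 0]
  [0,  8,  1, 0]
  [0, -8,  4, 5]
A Jordan chain for λ = 5 of length 2:
v_1 = (2, 4, 8, -8)ᵀ
v_2 = (0, 1, 0, 0)ᵀ

Let N = A − (5)·I. We want v_2 with N^2 v_2 = 0 but N^1 v_2 ≠ 0; then v_{j-1} := N · v_j for j = 2, …, 2.

Pick v_2 = (0, 1, 0, 0)ᵀ.
Then v_1 = N · v_2 = (2, 4, 8, -8)ᵀ.

Sanity check: (A − (5)·I) v_1 = (0, 0, 0, 0)ᵀ = 0. ✓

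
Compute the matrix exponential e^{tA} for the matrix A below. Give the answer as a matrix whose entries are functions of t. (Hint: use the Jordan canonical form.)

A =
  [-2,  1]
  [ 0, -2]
e^{tA} =
  [exp(-2*t), t*exp(-2*t)]
  [0, exp(-2*t)]

Strategy: write A = P · J · P⁻¹ where J is a Jordan canonical form, so e^{tA} = P · e^{tJ} · P⁻¹, and e^{tJ} can be computed block-by-block.

A has Jordan form
J =
  [-2,  1]
  [ 0, -2]
(up to reordering of blocks).

Per-block formulas:
  For a 2×2 Jordan block J_2(-2): exp(t · J_2(-2)) = e^(-2t)·(I + t·N), where N is the 2×2 nilpotent shift.

After assembling e^{tJ} and conjugating by P, we get:

e^{tA} =
  [exp(-2*t), t*exp(-2*t)]
  [0, exp(-2*t)]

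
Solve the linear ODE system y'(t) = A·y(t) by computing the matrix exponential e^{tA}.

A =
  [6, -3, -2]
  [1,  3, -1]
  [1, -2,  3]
e^{tA} =
  [-t^2*exp(4*t)/2 + 2*t*exp(4*t) + exp(4*t), t^2*exp(4*t)/2 - 3*t*exp(4*t), t^2*exp(4*t)/2 - 2*t*exp(4*t)]
  [t*exp(4*t), -t*exp(4*t) + exp(4*t), -t*exp(4*t)]
  [-t^2*exp(4*t)/2 + t*exp(4*t), t^2*exp(4*t)/2 - 2*t*exp(4*t), t^2*exp(4*t)/2 - t*exp(4*t) + exp(4*t)]

Strategy: write A = P · J · P⁻¹ where J is a Jordan canonical form, so e^{tA} = P · e^{tJ} · P⁻¹, and e^{tJ} can be computed block-by-block.

A has Jordan form
J =
  [4, 1, 0]
  [0, 4, 1]
  [0, 0, 4]
(up to reordering of blocks).

Per-block formulas:
  For a 3×3 Jordan block J_3(4): exp(t · J_3(4)) = e^(4t)·(I + t·N + (t^2/2)·N^2), where N is the 3×3 nilpotent shift.

After assembling e^{tJ} and conjugating by P, we get:

e^{tA} =
  [-t^2*exp(4*t)/2 + 2*t*exp(4*t) + exp(4*t), t^2*exp(4*t)/2 - 3*t*exp(4*t), t^2*exp(4*t)/2 - 2*t*exp(4*t)]
  [t*exp(4*t), -t*exp(4*t) + exp(4*t), -t*exp(4*t)]
  [-t^2*exp(4*t)/2 + t*exp(4*t), t^2*exp(4*t)/2 - 2*t*exp(4*t), t^2*exp(4*t)/2 - t*exp(4*t) + exp(4*t)]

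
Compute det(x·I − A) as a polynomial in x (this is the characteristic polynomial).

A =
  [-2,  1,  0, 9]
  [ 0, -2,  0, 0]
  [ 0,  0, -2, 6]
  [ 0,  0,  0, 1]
x^4 + 5*x^3 + 6*x^2 - 4*x - 8

Expanding det(x·I − A) (e.g. by cofactor expansion or by noting that A is similar to its Jordan form J, which has the same characteristic polynomial as A) gives
  χ_A(x) = x^4 + 5*x^3 + 6*x^2 - 4*x - 8
which factors as (x - 1)*(x + 2)^3. The eigenvalues (with algebraic multiplicities) are λ = -2 with multiplicity 3, λ = 1 with multiplicity 1.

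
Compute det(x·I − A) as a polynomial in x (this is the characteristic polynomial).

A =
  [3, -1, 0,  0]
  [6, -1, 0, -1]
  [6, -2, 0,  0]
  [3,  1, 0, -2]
x^4

Expanding det(x·I − A) (e.g. by cofactor expansion or by noting that A is similar to its Jordan form J, which has the same characteristic polynomial as A) gives
  χ_A(x) = x^4
which factors as x^4. The eigenvalues (with algebraic multiplicities) are λ = 0 with multiplicity 4.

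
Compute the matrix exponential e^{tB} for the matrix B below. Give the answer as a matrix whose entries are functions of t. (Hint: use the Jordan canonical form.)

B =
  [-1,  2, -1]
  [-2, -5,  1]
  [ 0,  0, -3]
e^{tB} =
  [2*t*exp(-3*t) + exp(-3*t), 2*t*exp(-3*t), -t*exp(-3*t)]
  [-2*t*exp(-3*t), -2*t*exp(-3*t) + exp(-3*t), t*exp(-3*t)]
  [0, 0, exp(-3*t)]

Strategy: write B = P · J · P⁻¹ where J is a Jordan canonical form, so e^{tB} = P · e^{tJ} · P⁻¹, and e^{tJ} can be computed block-by-block.

B has Jordan form
J =
  [-3,  1,  0]
  [ 0, -3,  0]
  [ 0,  0, -3]
(up to reordering of blocks).

Per-block formulas:
  For a 2×2 Jordan block J_2(-3): exp(t · J_2(-3)) = e^(-3t)·(I + t·N), where N is the 2×2 nilpotent shift.
  For a 1×1 block at λ = -3: exp(t · [-3]) = [e^(-3t)].

After assembling e^{tJ} and conjugating by P, we get:

e^{tB} =
  [2*t*exp(-3*t) + exp(-3*t), 2*t*exp(-3*t), -t*exp(-3*t)]
  [-2*t*exp(-3*t), -2*t*exp(-3*t) + exp(-3*t), t*exp(-3*t)]
  [0, 0, exp(-3*t)]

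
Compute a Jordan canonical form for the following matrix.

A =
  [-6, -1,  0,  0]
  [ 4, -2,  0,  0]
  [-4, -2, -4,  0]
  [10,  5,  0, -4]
J_2(-4) ⊕ J_1(-4) ⊕ J_1(-4)

The characteristic polynomial is
  det(x·I − A) = x^4 + 16*x^3 + 96*x^2 + 256*x + 256 = (x + 4)^4

Eigenvalues and multiplicities (the geometric multiplicity of λ is n − rank(A − λI), which equals the number of Jordan blocks for λ):
  λ = -4: algebraic multiplicity = 4, geometric multiplicity = 3

Determining the block sizes for each eigenvalue:
  λ = -4: 3 blocks summing to 4 forces exactly one block of size 2 and the rest size 1 → block sizes [2, 1, 1]

Assembling the blocks gives a Jordan form
J =
  [-4,  1,  0,  0]
  [ 0, -4,  0,  0]
  [ 0,  0, -4,  0]
  [ 0,  0,  0, -4]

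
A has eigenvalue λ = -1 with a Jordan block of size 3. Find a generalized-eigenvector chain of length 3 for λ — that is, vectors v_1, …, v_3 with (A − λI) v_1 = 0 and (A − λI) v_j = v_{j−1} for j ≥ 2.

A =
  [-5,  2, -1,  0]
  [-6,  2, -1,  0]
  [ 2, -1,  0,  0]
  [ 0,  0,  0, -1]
A Jordan chain for λ = -1 of length 3:
v_1 = (2, 4, 0, 0)ᵀ
v_2 = (-4, -6, 2, 0)ᵀ
v_3 = (1, 0, 0, 0)ᵀ

Let N = A − (-1)·I. We want v_3 with N^3 v_3 = 0 but N^2 v_3 ≠ 0; then v_{j-1} := N · v_j for j = 3, …, 2.

Pick v_3 = (1, 0, 0, 0)ᵀ.
Then v_2 = N · v_3 = (-4, -6, 2, 0)ᵀ.
Then v_1 = N · v_2 = (2, 4, 0, 0)ᵀ.

Sanity check: (A − (-1)·I) v_1 = (0, 0, 0, 0)ᵀ = 0. ✓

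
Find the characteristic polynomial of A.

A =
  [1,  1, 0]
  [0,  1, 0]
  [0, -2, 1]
x^3 - 3*x^2 + 3*x - 1

Expanding det(x·I − A) (e.g. by cofactor expansion or by noting that A is similar to its Jordan form J, which has the same characteristic polynomial as A) gives
  χ_A(x) = x^3 - 3*x^2 + 3*x - 1
which factors as (x - 1)^3. The eigenvalues (with algebraic multiplicities) are λ = 1 with multiplicity 3.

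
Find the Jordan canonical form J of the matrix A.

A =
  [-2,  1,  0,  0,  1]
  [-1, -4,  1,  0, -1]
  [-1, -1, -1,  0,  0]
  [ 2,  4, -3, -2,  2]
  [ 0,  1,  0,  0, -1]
J_3(-2) ⊕ J_2(-2)

The characteristic polynomial is
  det(x·I − A) = x^5 + 10*x^4 + 40*x^3 + 80*x^2 + 80*x + 32 = (x + 2)^5

Eigenvalues and multiplicities (the geometric multiplicity of λ is n − rank(A − λI), which equals the number of Jordan blocks for λ):
  λ = -2: algebraic multiplicity = 5, geometric multiplicity = 2

Determining the block sizes for each eigenvalue:
  λ = -2: with am = 5 and gm = 2, the partition is not yet determined (e.g. several partitions of 5 into 2 parts exist). Let N = A − (-2)·I. Computing rank(N^1) = 3, rank(N^2) = 1, rank(N^3) = 0; the number of blocks of size ≥ j is rank(N^{j−1}) − rank(N^j), giving [2, 2, 1]. So we have 1 block(s) of size 3, 1 block(s) of size 2 → block sizes [3, 2]

Assembling the blocks gives a Jordan form
J =
  [-2,  1,  0,  0,  0]
  [ 0, -2,  1,  0,  0]
  [ 0,  0, -2,  0,  0]
  [ 0,  0,  0, -2,  1]
  [ 0,  0,  0,  0, -2]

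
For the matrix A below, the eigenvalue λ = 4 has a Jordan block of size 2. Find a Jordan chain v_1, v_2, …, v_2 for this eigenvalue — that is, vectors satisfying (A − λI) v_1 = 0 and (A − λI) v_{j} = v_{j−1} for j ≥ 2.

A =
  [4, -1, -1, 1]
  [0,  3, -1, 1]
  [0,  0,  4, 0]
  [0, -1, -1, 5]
A Jordan chain for λ = 4 of length 2:
v_1 = (-1, -1, 0, -1)ᵀ
v_2 = (0, 1, 0, 0)ᵀ

Let N = A − (4)·I. We want v_2 with N^2 v_2 = 0 but N^1 v_2 ≠ 0; then v_{j-1} := N · v_j for j = 2, …, 2.

Pick v_2 = (0, 1, 0, 0)ᵀ.
Then v_1 = N · v_2 = (-1, -1, 0, -1)ᵀ.

Sanity check: (A − (4)·I) v_1 = (0, 0, 0, 0)ᵀ = 0. ✓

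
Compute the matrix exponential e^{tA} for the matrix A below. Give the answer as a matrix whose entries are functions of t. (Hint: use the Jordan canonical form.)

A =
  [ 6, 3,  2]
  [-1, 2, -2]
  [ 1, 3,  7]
e^{tA} =
  [t*exp(5*t) + exp(5*t), 3*t*exp(5*t), 2*t*exp(5*t)]
  [-t*exp(5*t), -3*t*exp(5*t) + exp(5*t), -2*t*exp(5*t)]
  [t*exp(5*t), 3*t*exp(5*t), 2*t*exp(5*t) + exp(5*t)]

Strategy: write A = P · J · P⁻¹ where J is a Jordan canonical form, so e^{tA} = P · e^{tJ} · P⁻¹, and e^{tJ} can be computed block-by-block.

A has Jordan form
J =
  [5, 1, 0]
  [0, 5, 0]
  [0, 0, 5]
(up to reordering of blocks).

Per-block formulas:
  For a 2×2 Jordan block J_2(5): exp(t · J_2(5)) = e^(5t)·(I + t·N), where N is the 2×2 nilpotent shift.
  For a 1×1 block at λ = 5: exp(t · [5]) = [e^(5t)].

After assembling e^{tJ} and conjugating by P, we get:

e^{tA} =
  [t*exp(5*t) + exp(5*t), 3*t*exp(5*t), 2*t*exp(5*t)]
  [-t*exp(5*t), -3*t*exp(5*t) + exp(5*t), -2*t*exp(5*t)]
  [t*exp(5*t), 3*t*exp(5*t), 2*t*exp(5*t) + exp(5*t)]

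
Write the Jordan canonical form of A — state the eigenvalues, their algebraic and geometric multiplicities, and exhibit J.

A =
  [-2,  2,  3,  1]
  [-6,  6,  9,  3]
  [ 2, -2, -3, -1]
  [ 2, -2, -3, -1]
J_2(0) ⊕ J_1(0) ⊕ J_1(0)

The characteristic polynomial is
  det(x·I − A) = x^4

Eigenvalues and multiplicities (the geometric multiplicity of λ is n − rank(A − λI), which equals the number of Jordan blocks for λ):
  λ = 0: algebraic multiplicity = 4, geometric multiplicity = 3

Determining the block sizes for each eigenvalue:
  λ = 0: 3 blocks summing to 4 forces exactly one block of size 2 and the rest size 1 → block sizes [2, 1, 1]

Assembling the blocks gives a Jordan form
J =
  [0, 1, 0, 0]
  [0, 0, 0, 0]
  [0, 0, 0, 0]
  [0, 0, 0, 0]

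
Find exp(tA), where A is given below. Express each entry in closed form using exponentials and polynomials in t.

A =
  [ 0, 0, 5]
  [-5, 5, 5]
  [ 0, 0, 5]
e^{tA} =
  [1, 0, exp(5*t) - 1]
  [1 - exp(5*t), exp(5*t), exp(5*t) - 1]
  [0, 0, exp(5*t)]

Strategy: write A = P · J · P⁻¹ where J is a Jordan canonical form, so e^{tA} = P · e^{tJ} · P⁻¹, and e^{tJ} can be computed block-by-block.

A has Jordan form
J =
  [0, 0, 0]
  [0, 5, 0]
  [0, 0, 5]
(up to reordering of blocks).

Per-block formulas:
  For a 1×1 block at λ = 5: exp(t · [5]) = [e^(5t)].
  For a 1×1 block at λ = 0: exp(t · [0]) = [e^(0t)].

After assembling e^{tJ} and conjugating by P, we get:

e^{tA} =
  [1, 0, exp(5*t) - 1]
  [1 - exp(5*t), exp(5*t), exp(5*t) - 1]
  [0, 0, exp(5*t)]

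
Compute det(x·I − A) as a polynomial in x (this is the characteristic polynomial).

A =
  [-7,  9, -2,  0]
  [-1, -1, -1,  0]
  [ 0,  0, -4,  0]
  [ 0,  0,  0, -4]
x^4 + 16*x^3 + 96*x^2 + 256*x + 256

Expanding det(x·I − A) (e.g. by cofactor expansion or by noting that A is similar to its Jordan form J, which has the same characteristic polynomial as A) gives
  χ_A(x) = x^4 + 16*x^3 + 96*x^2 + 256*x + 256
which factors as (x + 4)^4. The eigenvalues (with algebraic multiplicities) are λ = -4 with multiplicity 4.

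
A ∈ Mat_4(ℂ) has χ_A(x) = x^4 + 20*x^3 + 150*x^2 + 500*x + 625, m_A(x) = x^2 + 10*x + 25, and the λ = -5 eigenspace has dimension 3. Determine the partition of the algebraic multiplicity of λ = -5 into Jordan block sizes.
Block sizes for λ = -5: [2, 1, 1]

Step 1 — from the characteristic polynomial, algebraic multiplicity of λ = -5 is 4. From dim ker(A − (-5)·I) = 3, there are exactly 3 Jordan blocks for λ = -5.
Step 2 — from the minimal polynomial, the factor (x + 5)^2 tells us the largest block for λ = -5 has size 2.
Step 3 — with total size 4, 3 blocks, and largest block 2, the block sizes (in nonincreasing order) are [2, 1, 1].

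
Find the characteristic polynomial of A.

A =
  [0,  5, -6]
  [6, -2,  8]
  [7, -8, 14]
x^3 - 12*x^2 + 48*x - 64

Expanding det(x·I − A) (e.g. by cofactor expansion or by noting that A is similar to its Jordan form J, which has the same characteristic polynomial as A) gives
  χ_A(x) = x^3 - 12*x^2 + 48*x - 64
which factors as (x - 4)^3. The eigenvalues (with algebraic multiplicities) are λ = 4 with multiplicity 3.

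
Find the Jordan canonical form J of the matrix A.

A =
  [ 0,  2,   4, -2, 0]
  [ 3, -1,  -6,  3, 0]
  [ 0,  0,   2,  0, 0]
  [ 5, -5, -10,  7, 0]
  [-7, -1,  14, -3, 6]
J_2(2) ⊕ J_1(2) ⊕ J_1(2) ⊕ J_1(6)

The characteristic polynomial is
  det(x·I − A) = x^5 - 14*x^4 + 72*x^3 - 176*x^2 + 208*x - 96 = (x - 6)*(x - 2)^4

Eigenvalues and multiplicities (the geometric multiplicity of λ is n − rank(A − λI), which equals the number of Jordan blocks for λ):
  λ = 2: algebraic multiplicity = 4, geometric multiplicity = 3
  λ = 6: algebraic multiplicity = 1, geometric multiplicity = 1

Determining the block sizes for each eigenvalue:
  λ = 2: 3 blocks summing to 4 forces exactly one block of size 2 and the rest size 1 → block sizes [2, 1, 1]
  λ = 6: one block (gm = 1), so the single block has size am = 1 → block sizes [1]

Assembling the blocks gives a Jordan form
J =
  [2, 1, 0, 0, 0]
  [0, 2, 0, 0, 0]
  [0, 0, 2, 0, 0]
  [0, 0, 0, 2, 0]
  [0, 0, 0, 0, 6]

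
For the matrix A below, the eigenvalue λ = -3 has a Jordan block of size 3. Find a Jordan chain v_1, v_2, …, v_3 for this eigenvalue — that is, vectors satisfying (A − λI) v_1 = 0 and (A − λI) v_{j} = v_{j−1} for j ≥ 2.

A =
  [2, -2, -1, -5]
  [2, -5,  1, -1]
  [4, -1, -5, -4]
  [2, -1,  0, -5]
A Jordan chain for λ = -3 of length 3:
v_1 = (2, 2, 1, 1)ᵀ
v_2 = (4, 3, 2, 2)ᵀ
v_3 = (1, 0, 1, 0)ᵀ

Let N = A − (-3)·I. We want v_3 with N^3 v_3 = 0 but N^2 v_3 ≠ 0; then v_{j-1} := N · v_j for j = 3, …, 2.

Pick v_3 = (1, 0, 1, 0)ᵀ.
Then v_2 = N · v_3 = (4, 3, 2, 2)ᵀ.
Then v_1 = N · v_2 = (2, 2, 1, 1)ᵀ.

Sanity check: (A − (-3)·I) v_1 = (0, 0, 0, 0)ᵀ = 0. ✓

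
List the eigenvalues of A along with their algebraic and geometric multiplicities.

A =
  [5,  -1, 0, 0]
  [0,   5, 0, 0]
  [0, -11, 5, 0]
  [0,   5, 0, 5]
λ = 5: alg = 4, geom = 3

Step 1 — factor the characteristic polynomial to read off the algebraic multiplicities:
  χ_A(x) = (x - 5)^4

Step 2 — compute geometric multiplicities via the rank-nullity identity g(λ) = n − rank(A − λI):
  rank(A − (5)·I) = 1, so dim ker(A − (5)·I) = n − 1 = 3

Summary:
  λ = 5: algebraic multiplicity = 4, geometric multiplicity = 3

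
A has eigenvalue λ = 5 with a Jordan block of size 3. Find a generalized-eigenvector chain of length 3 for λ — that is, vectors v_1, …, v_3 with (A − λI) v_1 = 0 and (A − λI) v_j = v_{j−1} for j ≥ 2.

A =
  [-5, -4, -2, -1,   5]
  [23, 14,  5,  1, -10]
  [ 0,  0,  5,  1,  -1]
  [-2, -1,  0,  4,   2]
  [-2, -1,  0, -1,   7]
A Jordan chain for λ = 5 of length 3:
v_1 = (0, -5, 0, -5, -5)ᵀ
v_2 = (-10, 23, 0, -2, -2)ᵀ
v_3 = (1, 0, 0, 0, 0)ᵀ

Let N = A − (5)·I. We want v_3 with N^3 v_3 = 0 but N^2 v_3 ≠ 0; then v_{j-1} := N · v_j for j = 3, …, 2.

Pick v_3 = (1, 0, 0, 0, 0)ᵀ.
Then v_2 = N · v_3 = (-10, 23, 0, -2, -2)ᵀ.
Then v_1 = N · v_2 = (0, -5, 0, -5, -5)ᵀ.

Sanity check: (A − (5)·I) v_1 = (0, 0, 0, 0, 0)ᵀ = 0. ✓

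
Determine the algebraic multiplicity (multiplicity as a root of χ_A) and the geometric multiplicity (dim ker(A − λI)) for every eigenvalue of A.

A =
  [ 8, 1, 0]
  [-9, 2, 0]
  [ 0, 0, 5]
λ = 5: alg = 3, geom = 2

Step 1 — factor the characteristic polynomial to read off the algebraic multiplicities:
  χ_A(x) = (x - 5)^3

Step 2 — compute geometric multiplicities via the rank-nullity identity g(λ) = n − rank(A − λI):
  rank(A − (5)·I) = 1, so dim ker(A − (5)·I) = n − 1 = 2

Summary:
  λ = 5: algebraic multiplicity = 3, geometric multiplicity = 2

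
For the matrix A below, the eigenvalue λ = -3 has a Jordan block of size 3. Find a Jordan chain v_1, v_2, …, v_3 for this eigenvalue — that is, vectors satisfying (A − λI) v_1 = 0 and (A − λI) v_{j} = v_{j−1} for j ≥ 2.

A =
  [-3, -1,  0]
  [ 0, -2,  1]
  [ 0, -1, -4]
A Jordan chain for λ = -3 of length 3:
v_1 = (-1, 0, 0)ᵀ
v_2 = (-1, 1, -1)ᵀ
v_3 = (0, 1, 0)ᵀ

Let N = A − (-3)·I. We want v_3 with N^3 v_3 = 0 but N^2 v_3 ≠ 0; then v_{j-1} := N · v_j for j = 3, …, 2.

Pick v_3 = (0, 1, 0)ᵀ.
Then v_2 = N · v_3 = (-1, 1, -1)ᵀ.
Then v_1 = N · v_2 = (-1, 0, 0)ᵀ.

Sanity check: (A − (-3)·I) v_1 = (0, 0, 0)ᵀ = 0. ✓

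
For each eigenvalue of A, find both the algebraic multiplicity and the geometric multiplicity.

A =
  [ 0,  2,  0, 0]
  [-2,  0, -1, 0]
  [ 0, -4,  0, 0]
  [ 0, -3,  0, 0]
λ = 0: alg = 4, geom = 2

Step 1 — factor the characteristic polynomial to read off the algebraic multiplicities:
  χ_A(x) = x^4

Step 2 — compute geometric multiplicities via the rank-nullity identity g(λ) = n − rank(A − λI):
  rank(A − (0)·I) = 2, so dim ker(A − (0)·I) = n − 2 = 2

Summary:
  λ = 0: algebraic multiplicity = 4, geometric multiplicity = 2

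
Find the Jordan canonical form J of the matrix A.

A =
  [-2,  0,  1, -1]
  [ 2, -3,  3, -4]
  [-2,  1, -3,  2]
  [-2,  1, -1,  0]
J_2(-2) ⊕ J_2(-2)

The characteristic polynomial is
  det(x·I − A) = x^4 + 8*x^3 + 24*x^2 + 32*x + 16 = (x + 2)^4

Eigenvalues and multiplicities (the geometric multiplicity of λ is n − rank(A − λI), which equals the number of Jordan blocks for λ):
  λ = -2: algebraic multiplicity = 4, geometric multiplicity = 2

Determining the block sizes for each eigenvalue:
  λ = -2: with am = 4 and gm = 2, the partition is not yet determined (e.g. several partitions of 4 into 2 parts exist). Let N = A − (-2)·I. Computing rank(N^1) = 2, rank(N^2) = 0; the number of blocks of size ≥ j is rank(N^{j−1}) − rank(N^j), giving [2, 2]. So we have 2 block(s) of size 2 → block sizes [2, 2]

Assembling the blocks gives a Jordan form
J =
  [-2,  1,  0,  0]
  [ 0, -2,  0,  0]
  [ 0,  0, -2,  1]
  [ 0,  0,  0, -2]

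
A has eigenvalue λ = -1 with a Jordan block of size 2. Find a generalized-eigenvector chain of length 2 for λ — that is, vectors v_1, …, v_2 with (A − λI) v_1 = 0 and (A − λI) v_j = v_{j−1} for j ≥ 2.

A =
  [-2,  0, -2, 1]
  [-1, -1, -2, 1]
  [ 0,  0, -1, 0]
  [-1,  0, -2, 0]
A Jordan chain for λ = -1 of length 2:
v_1 = (-1, -1, 0, -1)ᵀ
v_2 = (1, 0, 0, 0)ᵀ

Let N = A − (-1)·I. We want v_2 with N^2 v_2 = 0 but N^1 v_2 ≠ 0; then v_{j-1} := N · v_j for j = 2, …, 2.

Pick v_2 = (1, 0, 0, 0)ᵀ.
Then v_1 = N · v_2 = (-1, -1, 0, -1)ᵀ.

Sanity check: (A − (-1)·I) v_1 = (0, 0, 0, 0)ᵀ = 0. ✓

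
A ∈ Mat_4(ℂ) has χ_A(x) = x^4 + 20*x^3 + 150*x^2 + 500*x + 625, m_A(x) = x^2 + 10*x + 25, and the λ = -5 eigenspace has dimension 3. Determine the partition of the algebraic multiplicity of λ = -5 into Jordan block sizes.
Block sizes for λ = -5: [2, 1, 1]

Step 1 — from the characteristic polynomial, algebraic multiplicity of λ = -5 is 4. From dim ker(A − (-5)·I) = 3, there are exactly 3 Jordan blocks for λ = -5.
Step 2 — from the minimal polynomial, the factor (x + 5)^2 tells us the largest block for λ = -5 has size 2.
Step 3 — with total size 4, 3 blocks, and largest block 2, the block sizes (in nonincreasing order) are [2, 1, 1].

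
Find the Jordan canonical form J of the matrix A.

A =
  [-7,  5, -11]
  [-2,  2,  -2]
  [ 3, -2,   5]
J_3(0)

The characteristic polynomial is
  det(x·I − A) = x^3

Eigenvalues and multiplicities (the geometric multiplicity of λ is n − rank(A − λI), which equals the number of Jordan blocks for λ):
  λ = 0: algebraic multiplicity = 3, geometric multiplicity = 1

Determining the block sizes for each eigenvalue:
  λ = 0: one block (gm = 1), so the single block has size am = 3 → block sizes [3]

Assembling the blocks gives a Jordan form
J =
  [0, 1, 0]
  [0, 0, 1]
  [0, 0, 0]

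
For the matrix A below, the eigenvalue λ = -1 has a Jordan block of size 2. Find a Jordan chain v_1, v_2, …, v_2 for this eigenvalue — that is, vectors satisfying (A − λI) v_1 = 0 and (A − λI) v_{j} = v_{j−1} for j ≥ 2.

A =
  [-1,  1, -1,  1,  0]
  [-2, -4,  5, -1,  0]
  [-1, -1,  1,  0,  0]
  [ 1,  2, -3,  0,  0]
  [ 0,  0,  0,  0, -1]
A Jordan chain for λ = -1 of length 2:
v_1 = (0, -2, -1, 1, 0)ᵀ
v_2 = (1, 0, 0, 0, 0)ᵀ

Let N = A − (-1)·I. We want v_2 with N^2 v_2 = 0 but N^1 v_2 ≠ 0; then v_{j-1} := N · v_j for j = 2, …, 2.

Pick v_2 = (1, 0, 0, 0, 0)ᵀ.
Then v_1 = N · v_2 = (0, -2, -1, 1, 0)ᵀ.

Sanity check: (A − (-1)·I) v_1 = (0, 0, 0, 0, 0)ᵀ = 0. ✓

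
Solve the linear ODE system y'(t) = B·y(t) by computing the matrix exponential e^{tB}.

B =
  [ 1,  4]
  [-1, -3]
e^{tB} =
  [2*t*exp(-t) + exp(-t), 4*t*exp(-t)]
  [-t*exp(-t), -2*t*exp(-t) + exp(-t)]

Strategy: write B = P · J · P⁻¹ where J is a Jordan canonical form, so e^{tB} = P · e^{tJ} · P⁻¹, and e^{tJ} can be computed block-by-block.

B has Jordan form
J =
  [-1,  1]
  [ 0, -1]
(up to reordering of blocks).

Per-block formulas:
  For a 2×2 Jordan block J_2(-1): exp(t · J_2(-1)) = e^(-1t)·(I + t·N), where N is the 2×2 nilpotent shift.

After assembling e^{tJ} and conjugating by P, we get:

e^{tB} =
  [2*t*exp(-t) + exp(-t), 4*t*exp(-t)]
  [-t*exp(-t), -2*t*exp(-t) + exp(-t)]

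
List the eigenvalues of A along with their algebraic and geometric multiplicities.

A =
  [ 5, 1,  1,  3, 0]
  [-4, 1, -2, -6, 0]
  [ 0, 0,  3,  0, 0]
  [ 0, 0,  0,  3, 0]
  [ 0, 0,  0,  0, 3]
λ = 3: alg = 5, geom = 4

Step 1 — factor the characteristic polynomial to read off the algebraic multiplicities:
  χ_A(x) = (x - 3)^5

Step 2 — compute geometric multiplicities via the rank-nullity identity g(λ) = n − rank(A − λI):
  rank(A − (3)·I) = 1, so dim ker(A − (3)·I) = n − 1 = 4

Summary:
  λ = 3: algebraic multiplicity = 5, geometric multiplicity = 4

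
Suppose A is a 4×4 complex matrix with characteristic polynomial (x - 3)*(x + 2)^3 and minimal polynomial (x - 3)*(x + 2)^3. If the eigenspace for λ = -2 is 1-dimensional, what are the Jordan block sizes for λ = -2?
Block sizes for λ = -2: [3]

Step 1 — from the characteristic polynomial, algebraic multiplicity of λ = -2 is 3. From dim ker(A − (-2)·I) = 1, there are exactly 1 Jordan blocks for λ = -2.
Step 2 — from the minimal polynomial, the factor (x + 2)^3 tells us the largest block for λ = -2 has size 3.
Step 3 — with total size 3, 1 blocks, and largest block 3, the block sizes (in nonincreasing order) are [3].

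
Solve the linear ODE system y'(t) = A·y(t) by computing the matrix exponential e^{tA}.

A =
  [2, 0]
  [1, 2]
e^{tA} =
  [exp(2*t), 0]
  [t*exp(2*t), exp(2*t)]

Strategy: write A = P · J · P⁻¹ where J is a Jordan canonical form, so e^{tA} = P · e^{tJ} · P⁻¹, and e^{tJ} can be computed block-by-block.

A has Jordan form
J =
  [2, 1]
  [0, 2]
(up to reordering of blocks).

Per-block formulas:
  For a 2×2 Jordan block J_2(2): exp(t · J_2(2)) = e^(2t)·(I + t·N), where N is the 2×2 nilpotent shift.

After assembling e^{tJ} and conjugating by P, we get:

e^{tA} =
  [exp(2*t), 0]
  [t*exp(2*t), exp(2*t)]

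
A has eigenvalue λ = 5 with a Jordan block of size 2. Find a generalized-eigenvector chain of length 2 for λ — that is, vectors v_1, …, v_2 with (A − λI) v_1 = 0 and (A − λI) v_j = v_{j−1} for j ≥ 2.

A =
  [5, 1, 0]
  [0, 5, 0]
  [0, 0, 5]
A Jordan chain for λ = 5 of length 2:
v_1 = (1, 0, 0)ᵀ
v_2 = (0, 1, 0)ᵀ

Let N = A − (5)·I. We want v_2 with N^2 v_2 = 0 but N^1 v_2 ≠ 0; then v_{j-1} := N · v_j for j = 2, …, 2.

Pick v_2 = (0, 1, 0)ᵀ.
Then v_1 = N · v_2 = (1, 0, 0)ᵀ.

Sanity check: (A − (5)·I) v_1 = (0, 0, 0)ᵀ = 0. ✓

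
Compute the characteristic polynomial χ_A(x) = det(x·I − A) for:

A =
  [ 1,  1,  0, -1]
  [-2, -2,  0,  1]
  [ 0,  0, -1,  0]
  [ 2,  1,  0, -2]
x^4 + 4*x^3 + 6*x^2 + 4*x + 1

Expanding det(x·I − A) (e.g. by cofactor expansion or by noting that A is similar to its Jordan form J, which has the same characteristic polynomial as A) gives
  χ_A(x) = x^4 + 4*x^3 + 6*x^2 + 4*x + 1
which factors as (x + 1)^4. The eigenvalues (with algebraic multiplicities) are λ = -1 with multiplicity 4.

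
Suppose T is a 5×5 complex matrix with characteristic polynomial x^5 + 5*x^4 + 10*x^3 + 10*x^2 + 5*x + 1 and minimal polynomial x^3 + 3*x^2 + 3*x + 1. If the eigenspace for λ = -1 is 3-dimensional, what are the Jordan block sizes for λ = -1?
Block sizes for λ = -1: [3, 1, 1]

Step 1 — from the characteristic polynomial, algebraic multiplicity of λ = -1 is 5. From dim ker(T − (-1)·I) = 3, there are exactly 3 Jordan blocks for λ = -1.
Step 2 — from the minimal polynomial, the factor (x + 1)^3 tells us the largest block for λ = -1 has size 3.
Step 3 — with total size 5, 3 blocks, and largest block 3, the block sizes (in nonincreasing order) are [3, 1, 1].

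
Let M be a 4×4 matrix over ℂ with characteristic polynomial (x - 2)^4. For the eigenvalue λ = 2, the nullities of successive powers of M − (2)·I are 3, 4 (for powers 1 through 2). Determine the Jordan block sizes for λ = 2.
Block sizes for λ = 2: [2, 1, 1]

From the dimensions of kernels of powers, the number of Jordan blocks of size at least j is d_j − d_{j−1} where d_j = dim ker(N^j) (with d_0 = 0). Computing the differences gives [3, 1].
The number of blocks of size exactly k is (#blocks of size ≥ k) − (#blocks of size ≥ k + 1), so the partition is: 2 block(s) of size 1, 1 block(s) of size 2.
In nonincreasing order the block sizes are [2, 1, 1].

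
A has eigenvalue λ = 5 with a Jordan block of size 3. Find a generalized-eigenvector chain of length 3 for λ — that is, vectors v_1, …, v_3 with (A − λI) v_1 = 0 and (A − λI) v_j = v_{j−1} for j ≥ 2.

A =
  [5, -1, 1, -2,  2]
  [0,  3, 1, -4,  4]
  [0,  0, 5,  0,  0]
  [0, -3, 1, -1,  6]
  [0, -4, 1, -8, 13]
A Jordan chain for λ = 5 of length 3:
v_1 = (-1, -2, 0, -3, -4)ᵀ
v_2 = (1, 1, 0, 1, 1)ᵀ
v_3 = (0, 0, 1, 0, 0)ᵀ

Let N = A − (5)·I. We want v_3 with N^3 v_3 = 0 but N^2 v_3 ≠ 0; then v_{j-1} := N · v_j for j = 3, …, 2.

Pick v_3 = (0, 0, 1, 0, 0)ᵀ.
Then v_2 = N · v_3 = (1, 1, 0, 1, 1)ᵀ.
Then v_1 = N · v_2 = (-1, -2, 0, -3, -4)ᵀ.

Sanity check: (A − (5)·I) v_1 = (0, 0, 0, 0, 0)ᵀ = 0. ✓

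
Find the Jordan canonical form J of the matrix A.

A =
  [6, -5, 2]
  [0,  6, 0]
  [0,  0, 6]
J_2(6) ⊕ J_1(6)

The characteristic polynomial is
  det(x·I − A) = x^3 - 18*x^2 + 108*x - 216 = (x - 6)^3

Eigenvalues and multiplicities (the geometric multiplicity of λ is n − rank(A − λI), which equals the number of Jordan blocks for λ):
  λ = 6: algebraic multiplicity = 3, geometric multiplicity = 2

Determining the block sizes for each eigenvalue:
  λ = 6: 2 blocks summing to 3 forces exactly one block of size 2 and the rest size 1 → block sizes [2, 1]

Assembling the blocks gives a Jordan form
J =
  [6, 1, 0]
  [0, 6, 0]
  [0, 0, 6]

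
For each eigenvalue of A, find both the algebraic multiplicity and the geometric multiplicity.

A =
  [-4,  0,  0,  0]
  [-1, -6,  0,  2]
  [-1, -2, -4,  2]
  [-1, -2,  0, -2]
λ = -4: alg = 4, geom = 3

Step 1 — factor the characteristic polynomial to read off the algebraic multiplicities:
  χ_A(x) = (x + 4)^4

Step 2 — compute geometric multiplicities via the rank-nullity identity g(λ) = n − rank(A − λI):
  rank(A − (-4)·I) = 1, so dim ker(A − (-4)·I) = n − 1 = 3

Summary:
  λ = -4: algebraic multiplicity = 4, geometric multiplicity = 3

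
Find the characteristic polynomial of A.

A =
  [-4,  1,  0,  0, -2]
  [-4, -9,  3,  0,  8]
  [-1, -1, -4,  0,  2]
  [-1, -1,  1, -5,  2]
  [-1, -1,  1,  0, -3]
x^5 + 25*x^4 + 250*x^3 + 1250*x^2 + 3125*x + 3125

Expanding det(x·I − A) (e.g. by cofactor expansion or by noting that A is similar to its Jordan form J, which has the same characteristic polynomial as A) gives
  χ_A(x) = x^5 + 25*x^4 + 250*x^3 + 1250*x^2 + 3125*x + 3125
which factors as (x + 5)^5. The eigenvalues (with algebraic multiplicities) are λ = -5 with multiplicity 5.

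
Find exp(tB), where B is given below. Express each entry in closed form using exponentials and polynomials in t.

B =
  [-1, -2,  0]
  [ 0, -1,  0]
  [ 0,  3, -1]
e^{tB} =
  [exp(-t), -2*t*exp(-t), 0]
  [0, exp(-t), 0]
  [0, 3*t*exp(-t), exp(-t)]

Strategy: write B = P · J · P⁻¹ where J is a Jordan canonical form, so e^{tB} = P · e^{tJ} · P⁻¹, and e^{tJ} can be computed block-by-block.

B has Jordan form
J =
  [-1,  1,  0]
  [ 0, -1,  0]
  [ 0,  0, -1]
(up to reordering of blocks).

Per-block formulas:
  For a 1×1 block at λ = -1: exp(t · [-1]) = [e^(-1t)].
  For a 2×2 Jordan block J_2(-1): exp(t · J_2(-1)) = e^(-1t)·(I + t·N), where N is the 2×2 nilpotent shift.

After assembling e^{tJ} and conjugating by P, we get:

e^{tB} =
  [exp(-t), -2*t*exp(-t), 0]
  [0, exp(-t), 0]
  [0, 3*t*exp(-t), exp(-t)]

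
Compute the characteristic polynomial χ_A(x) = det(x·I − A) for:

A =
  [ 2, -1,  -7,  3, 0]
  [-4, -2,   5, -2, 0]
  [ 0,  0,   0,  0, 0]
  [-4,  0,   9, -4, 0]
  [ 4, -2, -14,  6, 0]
x^5 + 4*x^4 + 4*x^3

Expanding det(x·I − A) (e.g. by cofactor expansion or by noting that A is similar to its Jordan form J, which has the same characteristic polynomial as A) gives
  χ_A(x) = x^5 + 4*x^4 + 4*x^3
which factors as x^3*(x + 2)^2. The eigenvalues (with algebraic multiplicities) are λ = -2 with multiplicity 2, λ = 0 with multiplicity 3.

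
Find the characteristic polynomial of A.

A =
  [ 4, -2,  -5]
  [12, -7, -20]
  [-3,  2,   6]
x^3 - 3*x^2 + 3*x - 1

Expanding det(x·I − A) (e.g. by cofactor expansion or by noting that A is similar to its Jordan form J, which has the same characteristic polynomial as A) gives
  χ_A(x) = x^3 - 3*x^2 + 3*x - 1
which factors as (x - 1)^3. The eigenvalues (with algebraic multiplicities) are λ = 1 with multiplicity 3.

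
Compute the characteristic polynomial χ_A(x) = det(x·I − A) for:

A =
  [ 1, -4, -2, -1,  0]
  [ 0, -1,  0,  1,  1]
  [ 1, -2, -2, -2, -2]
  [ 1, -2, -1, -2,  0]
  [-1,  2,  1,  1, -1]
x^5 + 5*x^4 + 10*x^3 + 10*x^2 + 5*x + 1

Expanding det(x·I − A) (e.g. by cofactor expansion or by noting that A is similar to its Jordan form J, which has the same characteristic polynomial as A) gives
  χ_A(x) = x^5 + 5*x^4 + 10*x^3 + 10*x^2 + 5*x + 1
which factors as (x + 1)^5. The eigenvalues (with algebraic multiplicities) are λ = -1 with multiplicity 5.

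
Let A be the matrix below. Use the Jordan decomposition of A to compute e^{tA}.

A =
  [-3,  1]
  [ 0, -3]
e^{tA} =
  [exp(-3*t), t*exp(-3*t)]
  [0, exp(-3*t)]

Strategy: write A = P · J · P⁻¹ where J is a Jordan canonical form, so e^{tA} = P · e^{tJ} · P⁻¹, and e^{tJ} can be computed block-by-block.

A has Jordan form
J =
  [-3,  1]
  [ 0, -3]
(up to reordering of blocks).

Per-block formulas:
  For a 2×2 Jordan block J_2(-3): exp(t · J_2(-3)) = e^(-3t)·(I + t·N), where N is the 2×2 nilpotent shift.

After assembling e^{tJ} and conjugating by P, we get:

e^{tA} =
  [exp(-3*t), t*exp(-3*t)]
  [0, exp(-3*t)]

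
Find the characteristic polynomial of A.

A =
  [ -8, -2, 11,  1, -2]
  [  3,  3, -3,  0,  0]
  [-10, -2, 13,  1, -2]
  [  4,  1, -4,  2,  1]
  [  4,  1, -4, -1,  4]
x^5 - 14*x^4 + 78*x^3 - 216*x^2 + 297*x - 162

Expanding det(x·I − A) (e.g. by cofactor expansion or by noting that A is similar to its Jordan form J, which has the same characteristic polynomial as A) gives
  χ_A(x) = x^5 - 14*x^4 + 78*x^3 - 216*x^2 + 297*x - 162
which factors as (x - 3)^4*(x - 2). The eigenvalues (with algebraic multiplicities) are λ = 2 with multiplicity 1, λ = 3 with multiplicity 4.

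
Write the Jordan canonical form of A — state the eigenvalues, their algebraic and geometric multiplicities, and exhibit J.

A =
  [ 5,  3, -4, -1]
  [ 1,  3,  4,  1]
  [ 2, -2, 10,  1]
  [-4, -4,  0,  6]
J_2(6) ⊕ J_2(6)

The characteristic polynomial is
  det(x·I − A) = x^4 - 24*x^3 + 216*x^2 - 864*x + 1296 = (x - 6)^4

Eigenvalues and multiplicities (the geometric multiplicity of λ is n − rank(A − λI), which equals the number of Jordan blocks for λ):
  λ = 6: algebraic multiplicity = 4, geometric multiplicity = 2

Determining the block sizes for each eigenvalue:
  λ = 6: with am = 4 and gm = 2, the partition is not yet determined (e.g. several partitions of 4 into 2 parts exist). Let N = A − (6)·I. Computing rank(N^1) = 2, rank(N^2) = 0; the number of blocks of size ≥ j is rank(N^{j−1}) − rank(N^j), giving [2, 2]. So we have 2 block(s) of size 2 → block sizes [2, 2]

Assembling the blocks gives a Jordan form
J =
  [6, 1, 0, 0]
  [0, 6, 0, 0]
  [0, 0, 6, 1]
  [0, 0, 0, 6]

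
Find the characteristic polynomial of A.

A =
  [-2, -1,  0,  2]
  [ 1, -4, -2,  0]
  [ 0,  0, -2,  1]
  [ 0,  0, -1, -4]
x^4 + 12*x^3 + 54*x^2 + 108*x + 81

Expanding det(x·I − A) (e.g. by cofactor expansion or by noting that A is similar to its Jordan form J, which has the same characteristic polynomial as A) gives
  χ_A(x) = x^4 + 12*x^3 + 54*x^2 + 108*x + 81
which factors as (x + 3)^4. The eigenvalues (with algebraic multiplicities) are λ = -3 with multiplicity 4.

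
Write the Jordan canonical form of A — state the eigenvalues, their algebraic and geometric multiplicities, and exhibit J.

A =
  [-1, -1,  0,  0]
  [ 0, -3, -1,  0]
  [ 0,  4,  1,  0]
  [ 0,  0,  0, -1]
J_3(-1) ⊕ J_1(-1)

The characteristic polynomial is
  det(x·I − A) = x^4 + 4*x^3 + 6*x^2 + 4*x + 1 = (x + 1)^4

Eigenvalues and multiplicities (the geometric multiplicity of λ is n − rank(A − λI), which equals the number of Jordan blocks for λ):
  λ = -1: algebraic multiplicity = 4, geometric multiplicity = 2

Determining the block sizes for each eigenvalue:
  λ = -1: with am = 4 and gm = 2, the partition is not yet determined (e.g. several partitions of 4 into 2 parts exist). Let N = A − (-1)·I. Computing rank(N^1) = 2, rank(N^2) = 1, rank(N^3) = 0; the number of blocks of size ≥ j is rank(N^{j−1}) − rank(N^j), giving [2, 1, 1]. So we have 1 block(s) of size 3, 1 block(s) of size 1 → block sizes [3, 1]

Assembling the blocks gives a Jordan form
J =
  [-1,  1,  0,  0]
  [ 0, -1,  1,  0]
  [ 0,  0, -1,  0]
  [ 0,  0,  0, -1]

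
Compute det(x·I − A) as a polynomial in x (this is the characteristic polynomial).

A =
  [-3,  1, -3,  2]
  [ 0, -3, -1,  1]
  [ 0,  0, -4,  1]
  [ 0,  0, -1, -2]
x^4 + 12*x^3 + 54*x^2 + 108*x + 81

Expanding det(x·I − A) (e.g. by cofactor expansion or by noting that A is similar to its Jordan form J, which has the same characteristic polynomial as A) gives
  χ_A(x) = x^4 + 12*x^3 + 54*x^2 + 108*x + 81
which factors as (x + 3)^4. The eigenvalues (with algebraic multiplicities) are λ = -3 with multiplicity 4.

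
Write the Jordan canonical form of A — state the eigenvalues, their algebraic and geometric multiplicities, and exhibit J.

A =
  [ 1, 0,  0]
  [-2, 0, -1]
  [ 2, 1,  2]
J_2(1) ⊕ J_1(1)

The characteristic polynomial is
  det(x·I − A) = x^3 - 3*x^2 + 3*x - 1 = (x - 1)^3

Eigenvalues and multiplicities (the geometric multiplicity of λ is n − rank(A − λI), which equals the number of Jordan blocks for λ):
  λ = 1: algebraic multiplicity = 3, geometric multiplicity = 2

Determining the block sizes for each eigenvalue:
  λ = 1: 2 blocks summing to 3 forces exactly one block of size 2 and the rest size 1 → block sizes [2, 1]

Assembling the blocks gives a Jordan form
J =
  [1, 1, 0]
  [0, 1, 0]
  [0, 0, 1]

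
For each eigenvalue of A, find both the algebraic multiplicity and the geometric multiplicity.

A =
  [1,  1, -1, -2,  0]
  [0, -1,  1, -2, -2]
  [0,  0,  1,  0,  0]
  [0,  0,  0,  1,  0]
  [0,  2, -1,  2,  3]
λ = 1: alg = 5, geom = 3

Step 1 — factor the characteristic polynomial to read off the algebraic multiplicities:
  χ_A(x) = (x - 1)^5

Step 2 — compute geometric multiplicities via the rank-nullity identity g(λ) = n − rank(A − λI):
  rank(A − (1)·I) = 2, so dim ker(A − (1)·I) = n − 2 = 3

Summary:
  λ = 1: algebraic multiplicity = 5, geometric multiplicity = 3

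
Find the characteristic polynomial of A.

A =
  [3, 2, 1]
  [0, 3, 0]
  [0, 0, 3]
x^3 - 9*x^2 + 27*x - 27

Expanding det(x·I − A) (e.g. by cofactor expansion or by noting that A is similar to its Jordan form J, which has the same characteristic polynomial as A) gives
  χ_A(x) = x^3 - 9*x^2 + 27*x - 27
which factors as (x - 3)^3. The eigenvalues (with algebraic multiplicities) are λ = 3 with multiplicity 3.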